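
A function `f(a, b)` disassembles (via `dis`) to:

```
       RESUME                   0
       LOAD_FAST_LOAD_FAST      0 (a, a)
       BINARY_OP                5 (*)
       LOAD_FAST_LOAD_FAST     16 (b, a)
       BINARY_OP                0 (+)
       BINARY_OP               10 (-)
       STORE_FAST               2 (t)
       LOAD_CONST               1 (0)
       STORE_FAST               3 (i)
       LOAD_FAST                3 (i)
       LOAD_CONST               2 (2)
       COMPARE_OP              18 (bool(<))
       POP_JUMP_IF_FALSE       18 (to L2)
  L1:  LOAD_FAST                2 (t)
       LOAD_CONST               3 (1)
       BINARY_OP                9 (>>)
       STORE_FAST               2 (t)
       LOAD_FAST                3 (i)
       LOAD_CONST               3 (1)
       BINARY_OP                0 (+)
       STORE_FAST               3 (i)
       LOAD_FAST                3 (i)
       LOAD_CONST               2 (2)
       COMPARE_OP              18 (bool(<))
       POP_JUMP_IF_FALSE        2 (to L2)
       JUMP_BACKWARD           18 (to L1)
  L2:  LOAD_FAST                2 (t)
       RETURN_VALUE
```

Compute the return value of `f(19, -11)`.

LOAD_FAST_LOAD_FAST a,a → push 19,19. Stack: [19, 19]
BINARY_OP * → 19 * 19 = 361. Stack: [361]
LOAD_FAST_LOAD_FAST b,a → push -11,19. Stack: [361, -11, 19]
BINARY_OP + → -11 + 19 = 8. Stack: [361, 8]
BINARY_OP - → 361 - 8 = 353. Stack: [353]
STORE_FAST t → t=353. Stack: []
LOAD_CONST → push 0. Stack: [0]
STORE_FAST i → i=0. Stack: []
LOAD_FAST i → push 0. Stack: [0]
LOAD_CONST → push 2. Stack: [0, 2]
COMPARE_OP bool(<) → 0 vs 2 = True. Stack: [True]
POP_JUMP_IF_FALSE → pop True; no jump. Stack: []
LOAD_FAST t → push 353. Stack: [353]
LOAD_CONST → push 1. Stack: [353, 1]
BINARY_OP >> → 353 >> 1 = 176. Stack: [176]
STORE_FAST t → t=176. Stack: []
LOAD_FAST i → push 0. Stack: [0]
LOAD_CONST → push 1. Stack: [0, 1]
BINARY_OP + → 0 + 1 = 1. Stack: [1]
STORE_FAST i → i=1. Stack: []
LOAD_FAST i → push 1. Stack: [1]
LOAD_CONST → push 2. Stack: [1, 2]
COMPARE_OP bool(<) → 1 vs 2 = True. Stack: [True]
POP_JUMP_IF_FALSE → pop True; no jump. Stack: []
LOAD_FAST t → push 176. Stack: [176]
LOAD_CONST → push 1. Stack: [176, 1]
BINARY_OP >> → 176 >> 1 = 88. Stack: [88]
STORE_FAST t → t=88. Stack: []
LOAD_FAST i → push 1. Stack: [1]
LOAD_CONST → push 1. Stack: [1, 1]
BINARY_OP + → 1 + 1 = 2. Stack: [2]
STORE_FAST i → i=2. Stack: []
LOAD_FAST i → push 2. Stack: [2]
LOAD_CONST → push 2. Stack: [2, 2]
COMPARE_OP bool(<) → 2 vs 2 = False. Stack: [False]
POP_JUMP_IF_FALSE → pop False; jump. Stack: []
LOAD_FAST t → push 88. Stack: [88]
RETURN_VALUE → return 88.

88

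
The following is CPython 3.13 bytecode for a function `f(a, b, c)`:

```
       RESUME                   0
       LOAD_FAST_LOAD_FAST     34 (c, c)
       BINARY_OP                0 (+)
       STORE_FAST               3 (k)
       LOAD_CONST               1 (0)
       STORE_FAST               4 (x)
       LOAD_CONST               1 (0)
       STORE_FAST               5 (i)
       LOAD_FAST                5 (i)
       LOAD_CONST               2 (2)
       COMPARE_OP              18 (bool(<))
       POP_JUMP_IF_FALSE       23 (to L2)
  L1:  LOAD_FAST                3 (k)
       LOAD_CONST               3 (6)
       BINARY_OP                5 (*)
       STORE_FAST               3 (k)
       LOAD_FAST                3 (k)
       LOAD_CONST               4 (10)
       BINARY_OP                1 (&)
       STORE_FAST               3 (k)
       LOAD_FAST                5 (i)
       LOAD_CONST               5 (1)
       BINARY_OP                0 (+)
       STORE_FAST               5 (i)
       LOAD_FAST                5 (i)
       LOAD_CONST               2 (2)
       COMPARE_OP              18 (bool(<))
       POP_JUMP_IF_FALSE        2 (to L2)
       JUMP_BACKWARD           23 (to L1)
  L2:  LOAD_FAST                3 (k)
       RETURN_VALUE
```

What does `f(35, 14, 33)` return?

0

LOAD_FAST_LOAD_FAST c,c → push 33,33. Stack: [33, 33]
BINARY_OP + → 33 + 33 = 66. Stack: [66]
STORE_FAST k → k=66. Stack: []
LOAD_CONST → push 0. Stack: [0]
STORE_FAST x → x=0. Stack: []
LOAD_CONST → push 0. Stack: [0]
STORE_FAST i → i=0. Stack: []
LOAD_FAST i → push 0. Stack: [0]
LOAD_CONST → push 2. Stack: [0, 2]
COMPARE_OP bool(<) → 0 vs 2 = True. Stack: [True]
POP_JUMP_IF_FALSE → pop True; no jump. Stack: []
LOAD_FAST k → push 66. Stack: [66]
LOAD_CONST → push 6. Stack: [66, 6]
BINARY_OP * → 66 * 6 = 396. Stack: [396]
STORE_FAST k → k=396. Stack: []
LOAD_FAST k → push 396. Stack: [396]
LOAD_CONST → push 10. Stack: [396, 10]
BINARY_OP & → 396 & 10 = 8. Stack: [8]
STORE_FAST k → k=8. Stack: []
LOAD_FAST i → push 0. Stack: [0]
LOAD_CONST → push 1. Stack: [0, 1]
BINARY_OP + → 0 + 1 = 1. Stack: [1]
STORE_FAST i → i=1. Stack: []
LOAD_FAST i → push 1. Stack: [1]
LOAD_CONST → push 2. Stack: [1, 2]
COMPARE_OP bool(<) → 1 vs 2 = True. Stack: [True]
POP_JUMP_IF_FALSE → pop True; no jump. Stack: []
LOAD_FAST k → push 8. Stack: [8]
LOAD_CONST → push 6. Stack: [8, 6]
BINARY_OP * → 8 * 6 = 48. Stack: [48]
STORE_FAST k → k=48. Stack: []
LOAD_FAST k → push 48. Stack: [48]
LOAD_CONST → push 10. Stack: [48, 10]
BINARY_OP & → 48 & 10 = 0. Stack: [0]
STORE_FAST k → k=0. Stack: []
LOAD_FAST i → push 1. Stack: [1]
LOAD_CONST → push 1. Stack: [1, 1]
BINARY_OP + → 1 + 1 = 2. Stack: [2]
STORE_FAST i → i=2. Stack: []
LOAD_FAST i → push 2. Stack: [2]
LOAD_CONST → push 2. Stack: [2, 2]
COMPARE_OP bool(<) → 2 vs 2 = False. Stack: [False]
POP_JUMP_IF_FALSE → pop False; jump. Stack: []
LOAD_FAST k → push 0. Stack: [0]
RETURN_VALUE → return 0.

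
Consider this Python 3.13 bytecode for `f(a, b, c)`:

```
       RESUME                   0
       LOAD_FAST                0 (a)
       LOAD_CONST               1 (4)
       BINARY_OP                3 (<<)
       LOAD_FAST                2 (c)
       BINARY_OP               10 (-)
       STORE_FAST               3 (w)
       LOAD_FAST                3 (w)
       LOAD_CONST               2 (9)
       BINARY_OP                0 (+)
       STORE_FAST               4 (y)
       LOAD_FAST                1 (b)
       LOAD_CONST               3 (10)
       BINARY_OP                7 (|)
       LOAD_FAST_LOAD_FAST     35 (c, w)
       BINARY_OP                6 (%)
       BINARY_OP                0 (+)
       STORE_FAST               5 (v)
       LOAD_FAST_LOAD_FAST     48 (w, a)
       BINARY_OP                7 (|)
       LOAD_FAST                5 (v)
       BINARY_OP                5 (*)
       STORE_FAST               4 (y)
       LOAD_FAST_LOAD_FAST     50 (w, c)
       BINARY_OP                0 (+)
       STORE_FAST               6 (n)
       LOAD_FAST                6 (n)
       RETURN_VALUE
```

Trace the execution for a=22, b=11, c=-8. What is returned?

352

LOAD_FAST a → push 22. Stack: [22]
LOAD_CONST → push 4. Stack: [22, 4]
BINARY_OP << → 22 << 4 = 352. Stack: [352]
LOAD_FAST c → push -8. Stack: [352, -8]
BINARY_OP - → 352 - -8 = 360. Stack: [360]
STORE_FAST w → w=360. Stack: []
LOAD_FAST w → push 360. Stack: [360]
LOAD_CONST → push 9. Stack: [360, 9]
BINARY_OP + → 360 + 9 = 369. Stack: [369]
STORE_FAST y → y=369. Stack: []
LOAD_FAST b → push 11. Stack: [11]
LOAD_CONST → push 10. Stack: [11, 10]
BINARY_OP | → 11 | 10 = 11. Stack: [11]
LOAD_FAST_LOAD_FAST c,w → push -8,360. Stack: [11, -8, 360]
BINARY_OP % → -8 % 360 = 352. Stack: [11, 352]
BINARY_OP + → 11 + 352 = 363. Stack: [363]
STORE_FAST v → v=363. Stack: []
LOAD_FAST_LOAD_FAST w,a → push 360,22. Stack: [360, 22]
BINARY_OP | → 360 | 22 = 382. Stack: [382]
LOAD_FAST v → push 363. Stack: [382, 363]
BINARY_OP * → 382 * 363 = 138666. Stack: [138666]
STORE_FAST y → y=138666. Stack: []
LOAD_FAST_LOAD_FAST w,c → push 360,-8. Stack: [360, -8]
BINARY_OP + → 360 + -8 = 352. Stack: [352]
STORE_FAST n → n=352. Stack: []
LOAD_FAST n → push 352. Stack: [352]
RETURN_VALUE → return 352.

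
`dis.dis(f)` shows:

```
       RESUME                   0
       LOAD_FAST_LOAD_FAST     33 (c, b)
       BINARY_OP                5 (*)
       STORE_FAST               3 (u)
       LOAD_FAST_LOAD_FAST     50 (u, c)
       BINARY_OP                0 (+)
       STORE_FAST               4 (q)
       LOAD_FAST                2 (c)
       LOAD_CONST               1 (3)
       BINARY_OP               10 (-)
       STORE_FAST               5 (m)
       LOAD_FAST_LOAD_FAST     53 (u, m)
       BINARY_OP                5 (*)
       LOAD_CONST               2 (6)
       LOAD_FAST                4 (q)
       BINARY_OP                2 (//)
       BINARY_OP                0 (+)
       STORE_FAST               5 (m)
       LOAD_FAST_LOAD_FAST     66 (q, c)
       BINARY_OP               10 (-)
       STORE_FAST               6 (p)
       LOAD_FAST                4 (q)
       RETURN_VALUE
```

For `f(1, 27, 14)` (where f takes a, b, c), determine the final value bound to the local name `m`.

LOAD_FAST_LOAD_FAST c,b → push 14,27. Stack: [14, 27]
BINARY_OP * → 14 * 27 = 378. Stack: [378]
STORE_FAST u → u=378. Stack: []
LOAD_FAST_LOAD_FAST u,c → push 378,14. Stack: [378, 14]
BINARY_OP + → 378 + 14 = 392. Stack: [392]
STORE_FAST q → q=392. Stack: []
LOAD_FAST c → push 14. Stack: [14]
LOAD_CONST → push 3. Stack: [14, 3]
BINARY_OP - → 14 - 3 = 11. Stack: [11]
STORE_FAST m → m=11. Stack: []
LOAD_FAST_LOAD_FAST u,m → push 378,11. Stack: [378, 11]
BINARY_OP * → 378 * 11 = 4158. Stack: [4158]
LOAD_CONST → push 6. Stack: [4158, 6]
LOAD_FAST q → push 392. Stack: [4158, 6, 392]
BINARY_OP // → 6 // 392 = 0. Stack: [4158, 0]
BINARY_OP + → 4158 + 0 = 4158. Stack: [4158]
STORE_FAST m → m=4158. Stack: []
LOAD_FAST_LOAD_FAST q,c → push 392,14. Stack: [392, 14]
BINARY_OP - → 392 - 14 = 378. Stack: [378]
STORE_FAST p → p=378. Stack: []
LOAD_FAST q → push 392. Stack: [392]
RETURN_VALUE → return 392.

4158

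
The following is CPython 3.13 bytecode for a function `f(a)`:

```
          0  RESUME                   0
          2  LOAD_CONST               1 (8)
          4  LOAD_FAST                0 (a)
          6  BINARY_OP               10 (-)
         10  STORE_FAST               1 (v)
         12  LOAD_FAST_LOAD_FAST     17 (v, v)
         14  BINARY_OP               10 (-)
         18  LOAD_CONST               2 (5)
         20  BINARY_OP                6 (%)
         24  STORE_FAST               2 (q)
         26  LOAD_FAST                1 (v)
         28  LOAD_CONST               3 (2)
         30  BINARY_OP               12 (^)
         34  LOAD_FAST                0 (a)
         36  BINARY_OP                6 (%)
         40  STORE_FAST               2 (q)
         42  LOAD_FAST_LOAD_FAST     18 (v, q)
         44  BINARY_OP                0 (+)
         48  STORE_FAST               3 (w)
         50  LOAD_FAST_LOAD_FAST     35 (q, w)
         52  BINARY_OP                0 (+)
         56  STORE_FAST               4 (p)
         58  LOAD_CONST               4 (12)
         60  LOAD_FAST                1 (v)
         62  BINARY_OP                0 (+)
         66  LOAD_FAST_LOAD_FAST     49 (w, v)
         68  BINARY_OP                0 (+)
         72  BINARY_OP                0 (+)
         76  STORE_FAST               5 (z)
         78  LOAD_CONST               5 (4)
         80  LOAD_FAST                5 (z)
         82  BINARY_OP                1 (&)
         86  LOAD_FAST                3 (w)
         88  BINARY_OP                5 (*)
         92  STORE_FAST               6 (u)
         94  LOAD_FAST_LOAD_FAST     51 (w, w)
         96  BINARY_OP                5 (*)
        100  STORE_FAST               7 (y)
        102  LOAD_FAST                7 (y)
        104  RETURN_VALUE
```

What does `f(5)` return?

16

LOAD_CONST → push 8. Stack: [8]
LOAD_FAST a → push 5. Stack: [8, 5]
BINARY_OP - → 8 - 5 = 3. Stack: [3]
STORE_FAST v → v=3. Stack: []
LOAD_FAST_LOAD_FAST v,v → push 3,3. Stack: [3, 3]
BINARY_OP - → 3 - 3 = 0. Stack: [0]
LOAD_CONST → push 5. Stack: [0, 5]
BINARY_OP % → 0 % 5 = 0. Stack: [0]
STORE_FAST q → q=0. Stack: []
LOAD_FAST v → push 3. Stack: [3]
LOAD_CONST → push 2. Stack: [3, 2]
BINARY_OP ^ → 3 ^ 2 = 1. Stack: [1]
LOAD_FAST a → push 5. Stack: [1, 5]
BINARY_OP % → 1 % 5 = 1. Stack: [1]
STORE_FAST q → q=1. Stack: []
LOAD_FAST_LOAD_FAST v,q → push 3,1. Stack: [3, 1]
BINARY_OP + → 3 + 1 = 4. Stack: [4]
STORE_FAST w → w=4. Stack: []
LOAD_FAST_LOAD_FAST q,w → push 1,4. Stack: [1, 4]
BINARY_OP + → 1 + 4 = 5. Stack: [5]
STORE_FAST p → p=5. Stack: []
LOAD_CONST → push 12. Stack: [12]
LOAD_FAST v → push 3. Stack: [12, 3]
BINARY_OP + → 12 + 3 = 15. Stack: [15]
LOAD_FAST_LOAD_FAST w,v → push 4,3. Stack: [15, 4, 3]
BINARY_OP + → 4 + 3 = 7. Stack: [15, 7]
BINARY_OP + → 15 + 7 = 22. Stack: [22]
STORE_FAST z → z=22. Stack: []
LOAD_CONST → push 4. Stack: [4]
LOAD_FAST z → push 22. Stack: [4, 22]
BINARY_OP & → 4 & 22 = 4. Stack: [4]
LOAD_FAST w → push 4. Stack: [4, 4]
BINARY_OP * → 4 * 4 = 16. Stack: [16]
STORE_FAST u → u=16. Stack: []
LOAD_FAST_LOAD_FAST w,w → push 4,4. Stack: [4, 4]
BINARY_OP * → 4 * 4 = 16. Stack: [16]
STORE_FAST y → y=16. Stack: []
LOAD_FAST y → push 16. Stack: [16]
RETURN_VALUE → return 16.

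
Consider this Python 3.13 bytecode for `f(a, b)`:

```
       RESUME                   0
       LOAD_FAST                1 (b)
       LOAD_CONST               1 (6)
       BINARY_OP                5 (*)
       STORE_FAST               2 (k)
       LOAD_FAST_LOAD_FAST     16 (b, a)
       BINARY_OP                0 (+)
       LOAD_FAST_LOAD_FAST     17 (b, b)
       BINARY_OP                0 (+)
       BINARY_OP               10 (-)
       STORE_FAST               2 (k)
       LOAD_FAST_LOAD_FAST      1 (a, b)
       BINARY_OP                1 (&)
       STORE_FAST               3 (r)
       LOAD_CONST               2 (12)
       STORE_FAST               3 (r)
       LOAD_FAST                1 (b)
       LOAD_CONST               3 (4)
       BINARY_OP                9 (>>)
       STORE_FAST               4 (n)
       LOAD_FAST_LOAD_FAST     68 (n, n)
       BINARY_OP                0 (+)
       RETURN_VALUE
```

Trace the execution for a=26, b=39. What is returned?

4

LOAD_FAST b → push 39. Stack: [39]
LOAD_CONST → push 6. Stack: [39, 6]
BINARY_OP * → 39 * 6 = 234. Stack: [234]
STORE_FAST k → k=234. Stack: []
LOAD_FAST_LOAD_FAST b,a → push 39,26. Stack: [39, 26]
BINARY_OP + → 39 + 26 = 65. Stack: [65]
LOAD_FAST_LOAD_FAST b,b → push 39,39. Stack: [65, 39, 39]
BINARY_OP + → 39 + 39 = 78. Stack: [65, 78]
BINARY_OP - → 65 - 78 = -13. Stack: [-13]
STORE_FAST k → k=-13. Stack: []
LOAD_FAST_LOAD_FAST a,b → push 26,39. Stack: [26, 39]
BINARY_OP & → 26 & 39 = 2. Stack: [2]
STORE_FAST r → r=2. Stack: []
LOAD_CONST → push 12. Stack: [12]
STORE_FAST r → r=12. Stack: []
LOAD_FAST b → push 39. Stack: [39]
LOAD_CONST → push 4. Stack: [39, 4]
BINARY_OP >> → 39 >> 4 = 2. Stack: [2]
STORE_FAST n → n=2. Stack: []
LOAD_FAST_LOAD_FAST n,n → push 2,2. Stack: [2, 2]
BINARY_OP + → 2 + 2 = 4. Stack: [4]
RETURN_VALUE → return 4.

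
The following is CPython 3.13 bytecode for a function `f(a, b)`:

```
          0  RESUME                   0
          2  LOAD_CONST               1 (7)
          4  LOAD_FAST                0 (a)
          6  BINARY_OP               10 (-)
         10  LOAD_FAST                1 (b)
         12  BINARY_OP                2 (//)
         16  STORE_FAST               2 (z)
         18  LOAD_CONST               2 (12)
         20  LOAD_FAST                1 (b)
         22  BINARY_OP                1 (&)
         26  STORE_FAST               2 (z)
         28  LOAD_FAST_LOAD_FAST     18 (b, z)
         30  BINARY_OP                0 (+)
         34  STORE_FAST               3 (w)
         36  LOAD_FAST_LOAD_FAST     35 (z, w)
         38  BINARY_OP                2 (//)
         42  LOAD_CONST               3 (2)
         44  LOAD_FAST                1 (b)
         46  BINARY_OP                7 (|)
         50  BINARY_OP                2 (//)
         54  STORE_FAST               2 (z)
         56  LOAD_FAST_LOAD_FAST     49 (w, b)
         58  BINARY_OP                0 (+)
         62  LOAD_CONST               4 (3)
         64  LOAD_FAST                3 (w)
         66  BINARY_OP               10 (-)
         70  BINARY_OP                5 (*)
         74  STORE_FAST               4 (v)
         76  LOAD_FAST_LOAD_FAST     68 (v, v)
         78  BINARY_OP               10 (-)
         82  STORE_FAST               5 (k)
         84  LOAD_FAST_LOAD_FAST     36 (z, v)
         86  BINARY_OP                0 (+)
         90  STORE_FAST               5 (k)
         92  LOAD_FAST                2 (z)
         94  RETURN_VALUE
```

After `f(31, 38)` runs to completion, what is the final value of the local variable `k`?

LOAD_CONST → push 7. Stack: [7]
LOAD_FAST a → push 31. Stack: [7, 31]
BINARY_OP - → 7 - 31 = -24. Stack: [-24]
LOAD_FAST b → push 38. Stack: [-24, 38]
BINARY_OP // → -24 // 38 = -1. Stack: [-1]
STORE_FAST z → z=-1. Stack: []
LOAD_CONST → push 12. Stack: [12]
LOAD_FAST b → push 38. Stack: [12, 38]
BINARY_OP & → 12 & 38 = 4. Stack: [4]
STORE_FAST z → z=4. Stack: []
LOAD_FAST_LOAD_FAST b,z → push 38,4. Stack: [38, 4]
BINARY_OP + → 38 + 4 = 42. Stack: [42]
STORE_FAST w → w=42. Stack: []
LOAD_FAST_LOAD_FAST z,w → push 4,42. Stack: [4, 42]
BINARY_OP // → 4 // 42 = 0. Stack: [0]
LOAD_CONST → push 2. Stack: [0, 2]
LOAD_FAST b → push 38. Stack: [0, 2, 38]
BINARY_OP | → 2 | 38 = 38. Stack: [0, 38]
BINARY_OP // → 0 // 38 = 0. Stack: [0]
STORE_FAST z → z=0. Stack: []
LOAD_FAST_LOAD_FAST w,b → push 42,38. Stack: [42, 38]
BINARY_OP + → 42 + 38 = 80. Stack: [80]
LOAD_CONST → push 3. Stack: [80, 3]
LOAD_FAST w → push 42. Stack: [80, 3, 42]
BINARY_OP - → 3 - 42 = -39. Stack: [80, -39]
BINARY_OP * → 80 * -39 = -3120. Stack: [-3120]
STORE_FAST v → v=-3120. Stack: []
LOAD_FAST_LOAD_FAST v,v → push -3120,-3120. Stack: [-3120, -3120]
BINARY_OP - → -3120 - -3120 = 0. Stack: [0]
STORE_FAST k → k=0. Stack: []
LOAD_FAST_LOAD_FAST z,v → push 0,-3120. Stack: [0, -3120]
BINARY_OP + → 0 + -3120 = -3120. Stack: [-3120]
STORE_FAST k → k=-3120. Stack: []
LOAD_FAST z → push 0. Stack: [0]
RETURN_VALUE → return 0.

-3120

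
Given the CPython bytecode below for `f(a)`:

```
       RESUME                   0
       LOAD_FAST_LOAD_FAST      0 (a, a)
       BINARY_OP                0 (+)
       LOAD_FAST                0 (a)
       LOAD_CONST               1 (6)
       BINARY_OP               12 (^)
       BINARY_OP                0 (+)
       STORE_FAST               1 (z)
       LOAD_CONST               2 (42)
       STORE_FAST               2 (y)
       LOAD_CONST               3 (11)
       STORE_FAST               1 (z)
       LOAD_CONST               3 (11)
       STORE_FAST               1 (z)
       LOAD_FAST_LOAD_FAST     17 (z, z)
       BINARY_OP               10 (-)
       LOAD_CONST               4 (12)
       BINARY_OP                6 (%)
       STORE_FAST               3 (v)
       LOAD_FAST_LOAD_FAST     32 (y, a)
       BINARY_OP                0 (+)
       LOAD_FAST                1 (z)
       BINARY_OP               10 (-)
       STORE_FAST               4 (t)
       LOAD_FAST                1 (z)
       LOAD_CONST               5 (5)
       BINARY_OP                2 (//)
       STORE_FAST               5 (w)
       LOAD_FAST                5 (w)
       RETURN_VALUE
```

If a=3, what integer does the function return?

2

LOAD_FAST_LOAD_FAST a,a → push 3,3. Stack: [3, 3]
BINARY_OP + → 3 + 3 = 6. Stack: [6]
LOAD_FAST a → push 3. Stack: [6, 3]
LOAD_CONST → push 6. Stack: [6, 3, 6]
BINARY_OP ^ → 3 ^ 6 = 5. Stack: [6, 5]
BINARY_OP + → 6 + 5 = 11. Stack: [11]
STORE_FAST z → z=11. Stack: []
LOAD_CONST → push 42. Stack: [42]
STORE_FAST y → y=42. Stack: []
LOAD_CONST → push 11. Stack: [11]
STORE_FAST z → z=11. Stack: []
LOAD_CONST → push 11. Stack: [11]
STORE_FAST z → z=11. Stack: []
LOAD_FAST_LOAD_FAST z,z → push 11,11. Stack: [11, 11]
BINARY_OP - → 11 - 11 = 0. Stack: [0]
LOAD_CONST → push 12. Stack: [0, 12]
BINARY_OP % → 0 % 12 = 0. Stack: [0]
STORE_FAST v → v=0. Stack: []
LOAD_FAST_LOAD_FAST y,a → push 42,3. Stack: [42, 3]
BINARY_OP + → 42 + 3 = 45. Stack: [45]
LOAD_FAST z → push 11. Stack: [45, 11]
BINARY_OP - → 45 - 11 = 34. Stack: [34]
STORE_FAST t → t=34. Stack: []
LOAD_FAST z → push 11. Stack: [11]
LOAD_CONST → push 5. Stack: [11, 5]
BINARY_OP // → 11 // 5 = 2. Stack: [2]
STORE_FAST w → w=2. Stack: []
LOAD_FAST w → push 2. Stack: [2]
RETURN_VALUE → return 2.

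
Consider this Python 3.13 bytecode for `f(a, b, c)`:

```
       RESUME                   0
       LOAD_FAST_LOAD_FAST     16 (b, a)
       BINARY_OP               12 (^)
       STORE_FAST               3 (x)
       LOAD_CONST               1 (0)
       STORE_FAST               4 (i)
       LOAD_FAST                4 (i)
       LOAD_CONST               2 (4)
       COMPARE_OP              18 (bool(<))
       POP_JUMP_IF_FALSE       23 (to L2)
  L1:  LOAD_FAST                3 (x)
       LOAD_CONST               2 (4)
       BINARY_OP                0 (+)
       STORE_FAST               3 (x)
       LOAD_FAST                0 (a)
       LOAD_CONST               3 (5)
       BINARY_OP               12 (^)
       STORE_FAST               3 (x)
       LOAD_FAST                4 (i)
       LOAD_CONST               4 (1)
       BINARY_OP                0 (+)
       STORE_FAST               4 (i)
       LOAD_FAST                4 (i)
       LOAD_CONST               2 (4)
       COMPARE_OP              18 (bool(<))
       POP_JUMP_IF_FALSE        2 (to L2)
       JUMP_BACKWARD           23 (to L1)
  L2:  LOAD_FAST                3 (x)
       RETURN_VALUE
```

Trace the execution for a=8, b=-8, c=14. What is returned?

13

LOAD_FAST_LOAD_FAST b,a → push -8,8
BINARY_OP ^ → -8 ^ 8 = -16
STORE_FAST x → x=-16
LOAD_CONST → push 0
STORE_FAST i → i=0
LOAD_FAST i → push 0
LOAD_CONST → push 4
COMPARE_OP bool(<) → 0 vs 4 = True
POP_JUMP_IF_FALSE → pop True; no jump
LOAD_FAST x → push -16
LOAD_CONST → push 4
BINARY_OP + → -16 + 4 = -12
STORE_FAST x → x=-12
LOAD_FAST a → push 8
LOAD_CONST → push 5
BINARY_OP ^ → 8 ^ 5 = 13
STORE_FAST x → x=13
LOAD_FAST i → push 0
LOAD_CONST → push 1
BINARY_OP + → 0 + 1 = 1
STORE_FAST i → i=1
LOAD_FAST i → push 1
LOAD_CONST → push 4
COMPARE_OP bool(<) → 1 vs 4 = True
POP_JUMP_IF_FALSE → pop True; no jump
LOAD_FAST x → push 13
LOAD_CONST → push 4
BINARY_OP + → 13 + 4 = 17
STORE_FAST x → x=17
LOAD_FAST a → push 8
LOAD_CONST → push 5
BINARY_OP ^ → 8 ^ 5 = 13
STORE_FAST x → x=13
LOAD_FAST i → push 1
LOAD_CONST → push 1
BINARY_OP + → 1 + 1 = 2
STORE_FAST i → i=2
LOAD_FAST i → push 2
LOAD_CONST → push 4
COMPARE_OP bool(<) → 2 vs 4 = True
POP_JUMP_IF_FALSE → pop True; no jump
LOAD_FAST x → push 13
LOAD_CONST → push 4
BINARY_OP + → 13 + 4 = 17
STORE_FAST x → x=17
LOAD_FAST a → push 8
LOAD_CONST → push 5
BINARY_OP ^ → 8 ^ 5 = 13
STORE_FAST x → x=13
LOAD_FAST i → push 2
LOAD_CONST → push 1
BINARY_OP + → 2 + 1 = 3
STORE_FAST i → i=3
LOAD_FAST i → push 3
LOAD_CONST → push 4
COMPARE_OP bool(<) → 3 vs 4 = True
POP_JUMP_IF_FALSE → pop True; no jump
LOAD_FAST x → push 13
LOAD_CONST → push 4
BINARY_OP + → 13 + 4 = 17
STORE_FAST x → x=17
LOAD_FAST a → push 8
LOAD_CONST → push 5
BINARY_OP ^ → 8 ^ 5 = 13
STORE_FAST x → x=13
LOAD_FAST i → push 3
LOAD_CONST → push 1
BINARY_OP + → 3 + 1 = 4
STORE_FAST i → i=4
LOAD_FAST i → push 4
LOAD_CONST → push 4
COMPARE_OP bool(<) → 4 vs 4 = False
POP_JUMP_IF_FALSE → pop False; jump
LOAD_FAST x → push 13
RETURN_VALUE → return 13.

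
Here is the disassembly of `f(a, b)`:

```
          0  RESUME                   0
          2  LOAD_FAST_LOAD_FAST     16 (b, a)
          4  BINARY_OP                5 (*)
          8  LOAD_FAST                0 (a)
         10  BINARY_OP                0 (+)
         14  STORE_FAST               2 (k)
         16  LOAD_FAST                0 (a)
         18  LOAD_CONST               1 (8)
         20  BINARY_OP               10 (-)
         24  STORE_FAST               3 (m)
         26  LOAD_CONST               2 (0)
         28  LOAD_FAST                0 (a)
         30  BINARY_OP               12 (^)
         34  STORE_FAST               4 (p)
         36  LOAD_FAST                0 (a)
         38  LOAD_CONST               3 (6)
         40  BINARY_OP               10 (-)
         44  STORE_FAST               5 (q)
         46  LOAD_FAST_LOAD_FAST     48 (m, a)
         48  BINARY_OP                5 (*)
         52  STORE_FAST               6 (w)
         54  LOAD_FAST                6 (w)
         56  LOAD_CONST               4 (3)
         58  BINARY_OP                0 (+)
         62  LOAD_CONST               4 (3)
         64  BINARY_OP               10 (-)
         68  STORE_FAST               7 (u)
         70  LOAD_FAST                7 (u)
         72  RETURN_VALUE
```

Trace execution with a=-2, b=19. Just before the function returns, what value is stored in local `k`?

-40

LOAD_FAST_LOAD_FAST b,a → push 19,-2. Stack: [19, -2]
BINARY_OP * → 19 * -2 = -38. Stack: [-38]
LOAD_FAST a → push -2. Stack: [-38, -2]
BINARY_OP + → -38 + -2 = -40. Stack: [-40]
STORE_FAST k → k=-40. Stack: []
LOAD_FAST a → push -2. Stack: [-2]
LOAD_CONST → push 8. Stack: [-2, 8]
BINARY_OP - → -2 - 8 = -10. Stack: [-10]
STORE_FAST m → m=-10. Stack: []
LOAD_CONST → push 0. Stack: [0]
LOAD_FAST a → push -2. Stack: [0, -2]
BINARY_OP ^ → 0 ^ -2 = -2. Stack: [-2]
STORE_FAST p → p=-2. Stack: []
LOAD_FAST a → push -2. Stack: [-2]
LOAD_CONST → push 6. Stack: [-2, 6]
BINARY_OP - → -2 - 6 = -8. Stack: [-8]
STORE_FAST q → q=-8. Stack: []
LOAD_FAST_LOAD_FAST m,a → push -10,-2. Stack: [-10, -2]
BINARY_OP * → -10 * -2 = 20. Stack: [20]
STORE_FAST w → w=20. Stack: []
LOAD_FAST w → push 20. Stack: [20]
LOAD_CONST → push 3. Stack: [20, 3]
BINARY_OP + → 20 + 3 = 23. Stack: [23]
LOAD_CONST → push 3. Stack: [23, 3]
BINARY_OP - → 23 - 3 = 20. Stack: [20]
STORE_FAST u → u=20. Stack: []
LOAD_FAST u → push 20. Stack: [20]
RETURN_VALUE → return 20.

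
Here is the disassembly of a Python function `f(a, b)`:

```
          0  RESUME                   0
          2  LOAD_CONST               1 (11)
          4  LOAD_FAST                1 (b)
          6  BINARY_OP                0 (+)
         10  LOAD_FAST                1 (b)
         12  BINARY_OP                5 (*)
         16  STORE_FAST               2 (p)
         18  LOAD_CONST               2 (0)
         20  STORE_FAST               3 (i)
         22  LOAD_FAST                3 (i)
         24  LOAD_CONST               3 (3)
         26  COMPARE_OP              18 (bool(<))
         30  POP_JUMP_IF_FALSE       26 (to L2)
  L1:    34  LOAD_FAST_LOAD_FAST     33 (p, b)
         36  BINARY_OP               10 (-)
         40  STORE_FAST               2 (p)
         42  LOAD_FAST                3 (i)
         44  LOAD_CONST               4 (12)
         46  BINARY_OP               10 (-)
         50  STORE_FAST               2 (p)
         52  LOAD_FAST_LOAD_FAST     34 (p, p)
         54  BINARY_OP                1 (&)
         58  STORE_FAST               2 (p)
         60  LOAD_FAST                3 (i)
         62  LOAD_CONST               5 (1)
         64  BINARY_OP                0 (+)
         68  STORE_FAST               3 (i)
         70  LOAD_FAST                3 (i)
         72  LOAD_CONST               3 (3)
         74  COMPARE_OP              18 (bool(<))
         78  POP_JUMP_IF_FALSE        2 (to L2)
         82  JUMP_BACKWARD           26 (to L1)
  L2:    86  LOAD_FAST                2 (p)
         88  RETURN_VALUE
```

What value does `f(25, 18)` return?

LOAD_CONST → push 11
LOAD_FAST b → push 18
BINARY_OP + → 11 + 18 = 29
LOAD_FAST b → push 18
BINARY_OP * → 29 * 18 = 522
STORE_FAST p → p=522
LOAD_CONST → push 0
STORE_FAST i → i=0
LOAD_FAST i → push 0
LOAD_CONST → push 3
COMPARE_OP bool(<) → 0 vs 3 = True
POP_JUMP_IF_FALSE → pop True; no jump
LOAD_FAST_LOAD_FAST p,b → push 522,18
BINARY_OP - → 522 - 18 = 504
STORE_FAST p → p=504
LOAD_FAST i → push 0
LOAD_CONST → push 12
BINARY_OP - → 0 - 12 = -12
STORE_FAST p → p=-12
LOAD_FAST_LOAD_FAST p,p → push -12,-12
BINARY_OP & → -12 & -12 = -12
STORE_FAST p → p=-12
LOAD_FAST i → push 0
LOAD_CONST → push 1
BINARY_OP + → 0 + 1 = 1
STORE_FAST i → i=1
LOAD_FAST i → push 1
LOAD_CONST → push 3
COMPARE_OP bool(<) → 1 vs 3 = True
POP_JUMP_IF_FALSE → pop True; no jump
LOAD_FAST_LOAD_FAST p,b → push -12,18
BINARY_OP - → -12 - 18 = -30
STORE_FAST p → p=-30
LOAD_FAST i → push 1
LOAD_CONST → push 12
BINARY_OP - → 1 - 12 = -11
STORE_FAST p → p=-11
LOAD_FAST_LOAD_FAST p,p → push -11,-11
BINARY_OP & → -11 & -11 = -11
STORE_FAST p → p=-11
LOAD_FAST i → push 1
LOAD_CONST → push 1
BINARY_OP + → 1 + 1 = 2
STORE_FAST i → i=2
LOAD_FAST i → push 2
LOAD_CONST → push 3
COMPARE_OP bool(<) → 2 vs 3 = True
POP_JUMP_IF_FALSE → pop True; no jump
LOAD_FAST_LOAD_FAST p,b → push -11,18
BINARY_OP - → -11 - 18 = -29
STORE_FAST p → p=-29
LOAD_FAST i → push 2
LOAD_CONST → push 12
BINARY_OP - → 2 - 12 = -10
STORE_FAST p → p=-10
LOAD_FAST_LOAD_FAST p,p → push -10,-10
BINARY_OP & → -10 & -10 = -10
STORE_FAST p → p=-10
LOAD_FAST i → push 2
LOAD_CONST → push 1
BINARY_OP + → 2 + 1 = 3
STORE_FAST i → i=3
LOAD_FAST i → push 3
LOAD_CONST → push 3
COMPARE_OP bool(<) → 3 vs 3 = False
POP_JUMP_IF_FALSE → pop False; jump
LOAD_FAST p → push -10
RETURN_VALUE → return -10.

-10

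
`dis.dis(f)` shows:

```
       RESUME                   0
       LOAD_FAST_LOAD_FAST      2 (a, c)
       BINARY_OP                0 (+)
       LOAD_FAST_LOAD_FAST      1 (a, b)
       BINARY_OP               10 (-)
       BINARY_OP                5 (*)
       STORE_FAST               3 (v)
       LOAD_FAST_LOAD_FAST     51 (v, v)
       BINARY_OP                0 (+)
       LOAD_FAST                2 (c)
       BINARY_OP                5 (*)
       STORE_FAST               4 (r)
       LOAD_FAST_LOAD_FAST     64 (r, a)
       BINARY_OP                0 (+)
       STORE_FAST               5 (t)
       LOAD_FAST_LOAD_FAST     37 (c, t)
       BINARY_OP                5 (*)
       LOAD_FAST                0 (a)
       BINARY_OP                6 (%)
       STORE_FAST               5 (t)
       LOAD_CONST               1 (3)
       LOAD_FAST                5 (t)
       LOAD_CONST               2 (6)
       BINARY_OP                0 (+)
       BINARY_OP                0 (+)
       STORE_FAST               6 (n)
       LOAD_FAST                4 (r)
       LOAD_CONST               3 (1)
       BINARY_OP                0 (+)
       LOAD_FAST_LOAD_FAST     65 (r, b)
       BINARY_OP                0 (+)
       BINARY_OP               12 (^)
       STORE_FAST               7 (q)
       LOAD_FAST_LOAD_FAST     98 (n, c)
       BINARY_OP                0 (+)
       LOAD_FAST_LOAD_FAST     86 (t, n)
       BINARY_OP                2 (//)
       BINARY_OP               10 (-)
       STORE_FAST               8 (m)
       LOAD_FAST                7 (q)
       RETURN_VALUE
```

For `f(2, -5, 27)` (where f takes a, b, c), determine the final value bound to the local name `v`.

203

LOAD_FAST_LOAD_FAST a,c → push 2,27. Stack: [2, 27]
BINARY_OP + → 2 + 27 = 29. Stack: [29]
LOAD_FAST_LOAD_FAST a,b → push 2,-5. Stack: [29, 2, -5]
BINARY_OP - → 2 - -5 = 7. Stack: [29, 7]
BINARY_OP * → 29 * 7 = 203. Stack: [203]
STORE_FAST v → v=203. Stack: []
LOAD_FAST_LOAD_FAST v,v → push 203,203. Stack: [203, 203]
BINARY_OP + → 203 + 203 = 406. Stack: [406]
LOAD_FAST c → push 27. Stack: [406, 27]
BINARY_OP * → 406 * 27 = 10962. Stack: [10962]
STORE_FAST r → r=10962. Stack: []
LOAD_FAST_LOAD_FAST r,a → push 10962,2. Stack: [10962, 2]
BINARY_OP + → 10962 + 2 = 10964. Stack: [10964]
STORE_FAST t → t=10964. Stack: []
LOAD_FAST_LOAD_FAST c,t → push 27,10964. Stack: [27, 10964]
BINARY_OP * → 27 * 10964 = 296028. Stack: [296028]
LOAD_FAST a → push 2. Stack: [296028, 2]
BINARY_OP % → 296028 % 2 = 0. Stack: [0]
STORE_FAST t → t=0. Stack: []
LOAD_CONST → push 3. Stack: [3]
LOAD_FAST t → push 0. Stack: [3, 0]
LOAD_CONST → push 6. Stack: [3, 0, 6]
BINARY_OP + → 0 + 6 = 6. Stack: [3, 6]
BINARY_OP + → 3 + 6 = 9. Stack: [9]
STORE_FAST n → n=9. Stack: []
LOAD_FAST r → push 10962. Stack: [10962]
LOAD_CONST → push 1. Stack: [10962, 1]
BINARY_OP + → 10962 + 1 = 10963. Stack: [10963]
LOAD_FAST_LOAD_FAST r,b → push 10962,-5. Stack: [10963, 10962, -5]
BINARY_OP + → 10962 + -5 = 10957. Stack: [10963, 10957]
BINARY_OP ^ → 10963 ^ 10957 = 30. Stack: [30]
STORE_FAST q → q=30. Stack: []
LOAD_FAST_LOAD_FAST n,c → push 9,27. Stack: [9, 27]
BINARY_OP + → 9 + 27 = 36. Stack: [36]
LOAD_FAST_LOAD_FAST t,n → push 0,9. Stack: [36, 0, 9]
BINARY_OP // → 0 // 9 = 0. Stack: [36, 0]
BINARY_OP - → 36 - 0 = 36. Stack: [36]
STORE_FAST m → m=36. Stack: []
LOAD_FAST q → push 30. Stack: [30]
RETURN_VALUE → return 30.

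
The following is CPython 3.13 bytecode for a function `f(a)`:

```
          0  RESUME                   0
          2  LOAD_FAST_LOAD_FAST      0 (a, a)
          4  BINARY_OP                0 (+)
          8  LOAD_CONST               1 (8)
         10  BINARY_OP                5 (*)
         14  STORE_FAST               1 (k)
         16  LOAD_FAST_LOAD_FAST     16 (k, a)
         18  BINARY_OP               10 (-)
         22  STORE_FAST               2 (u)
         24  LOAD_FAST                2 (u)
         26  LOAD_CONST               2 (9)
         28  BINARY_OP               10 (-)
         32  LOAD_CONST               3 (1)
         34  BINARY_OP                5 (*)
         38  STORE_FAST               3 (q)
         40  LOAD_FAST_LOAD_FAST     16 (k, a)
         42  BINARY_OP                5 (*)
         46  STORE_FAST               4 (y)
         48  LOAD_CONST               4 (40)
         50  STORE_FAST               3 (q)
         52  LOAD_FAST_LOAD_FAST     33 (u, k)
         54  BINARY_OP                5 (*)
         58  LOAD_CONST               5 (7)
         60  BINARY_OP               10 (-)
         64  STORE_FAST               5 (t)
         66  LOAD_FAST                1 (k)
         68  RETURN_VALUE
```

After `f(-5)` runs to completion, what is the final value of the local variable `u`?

-75

LOAD_FAST_LOAD_FAST a,a → push -5,-5. Stack: [-5, -5]
BINARY_OP + → -5 + -5 = -10. Stack: [-10]
LOAD_CONST → push 8. Stack: [-10, 8]
BINARY_OP * → -10 * 8 = -80. Stack: [-80]
STORE_FAST k → k=-80. Stack: []
LOAD_FAST_LOAD_FAST k,a → push -80,-5. Stack: [-80, -5]
BINARY_OP - → -80 - -5 = -75. Stack: [-75]
STORE_FAST u → u=-75. Stack: []
LOAD_FAST u → push -75. Stack: [-75]
LOAD_CONST → push 9. Stack: [-75, 9]
BINARY_OP - → -75 - 9 = -84. Stack: [-84]
LOAD_CONST → push 1. Stack: [-84, 1]
BINARY_OP * → -84 * 1 = -84. Stack: [-84]
STORE_FAST q → q=-84. Stack: []
LOAD_FAST_LOAD_FAST k,a → push -80,-5. Stack: [-80, -5]
BINARY_OP * → -80 * -5 = 400. Stack: [400]
STORE_FAST y → y=400. Stack: []
LOAD_CONST → push 40. Stack: [40]
STORE_FAST q → q=40. Stack: []
LOAD_FAST_LOAD_FAST u,k → push -75,-80. Stack: [-75, -80]
BINARY_OP * → -75 * -80 = 6000. Stack: [6000]
LOAD_CONST → push 7. Stack: [6000, 7]
BINARY_OP - → 6000 - 7 = 5993. Stack: [5993]
STORE_FAST t → t=5993. Stack: []
LOAD_FAST k → push -80. Stack: [-80]
RETURN_VALUE → return -80.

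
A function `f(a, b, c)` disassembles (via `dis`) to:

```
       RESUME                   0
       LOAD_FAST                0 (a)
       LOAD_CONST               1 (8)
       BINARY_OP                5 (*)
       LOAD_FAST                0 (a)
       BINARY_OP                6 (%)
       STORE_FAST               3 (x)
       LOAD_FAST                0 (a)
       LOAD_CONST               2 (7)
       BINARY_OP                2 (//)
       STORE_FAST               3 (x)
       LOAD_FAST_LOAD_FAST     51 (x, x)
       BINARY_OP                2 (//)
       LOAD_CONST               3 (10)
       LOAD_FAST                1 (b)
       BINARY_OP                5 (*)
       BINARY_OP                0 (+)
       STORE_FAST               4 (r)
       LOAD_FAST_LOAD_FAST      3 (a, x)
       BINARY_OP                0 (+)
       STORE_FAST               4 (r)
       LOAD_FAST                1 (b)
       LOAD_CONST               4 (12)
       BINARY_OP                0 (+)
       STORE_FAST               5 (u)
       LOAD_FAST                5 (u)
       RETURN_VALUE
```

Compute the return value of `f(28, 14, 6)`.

26

LOAD_FAST a → push 28. Stack: [28]
LOAD_CONST → push 8. Stack: [28, 8]
BINARY_OP * → 28 * 8 = 224. Stack: [224]
LOAD_FAST a → push 28. Stack: [224, 28]
BINARY_OP % → 224 % 28 = 0. Stack: [0]
STORE_FAST x → x=0. Stack: []
LOAD_FAST a → push 28. Stack: [28]
LOAD_CONST → push 7. Stack: [28, 7]
BINARY_OP // → 28 // 7 = 4. Stack: [4]
STORE_FAST x → x=4. Stack: []
LOAD_FAST_LOAD_FAST x,x → push 4,4. Stack: [4, 4]
BINARY_OP // → 4 // 4 = 1. Stack: [1]
LOAD_CONST → push 10. Stack: [1, 10]
LOAD_FAST b → push 14. Stack: [1, 10, 14]
BINARY_OP * → 10 * 14 = 140. Stack: [1, 140]
BINARY_OP + → 1 + 140 = 141. Stack: [141]
STORE_FAST r → r=141. Stack: []
LOAD_FAST_LOAD_FAST a,x → push 28,4. Stack: [28, 4]
BINARY_OP + → 28 + 4 = 32. Stack: [32]
STORE_FAST r → r=32. Stack: []
LOAD_FAST b → push 14. Stack: [14]
LOAD_CONST → push 12. Stack: [14, 12]
BINARY_OP + → 14 + 12 = 26. Stack: [26]
STORE_FAST u → u=26. Stack: []
LOAD_FAST u → push 26. Stack: [26]
RETURN_VALUE → return 26.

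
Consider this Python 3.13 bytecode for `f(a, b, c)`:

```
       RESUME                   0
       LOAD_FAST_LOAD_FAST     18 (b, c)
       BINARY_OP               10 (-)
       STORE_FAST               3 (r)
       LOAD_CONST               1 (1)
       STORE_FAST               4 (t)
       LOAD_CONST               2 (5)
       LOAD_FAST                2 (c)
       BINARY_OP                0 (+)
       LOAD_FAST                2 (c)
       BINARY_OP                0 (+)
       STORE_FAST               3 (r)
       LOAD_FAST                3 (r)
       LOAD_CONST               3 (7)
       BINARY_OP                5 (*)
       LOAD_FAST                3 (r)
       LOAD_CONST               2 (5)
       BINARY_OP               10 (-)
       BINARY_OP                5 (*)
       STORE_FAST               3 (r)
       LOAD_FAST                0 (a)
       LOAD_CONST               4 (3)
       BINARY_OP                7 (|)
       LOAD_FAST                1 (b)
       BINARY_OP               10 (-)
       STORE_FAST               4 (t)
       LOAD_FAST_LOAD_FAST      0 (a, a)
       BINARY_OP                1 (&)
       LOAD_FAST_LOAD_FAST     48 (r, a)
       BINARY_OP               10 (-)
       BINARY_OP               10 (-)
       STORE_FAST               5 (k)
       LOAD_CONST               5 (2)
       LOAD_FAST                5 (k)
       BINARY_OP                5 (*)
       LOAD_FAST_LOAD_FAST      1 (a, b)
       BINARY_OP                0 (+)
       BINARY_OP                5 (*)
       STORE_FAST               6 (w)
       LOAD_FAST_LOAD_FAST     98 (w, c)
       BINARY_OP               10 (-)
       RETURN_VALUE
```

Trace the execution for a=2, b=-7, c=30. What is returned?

LOAD_FAST_LOAD_FAST b,c → push -7,30. Stack: [-7, 30]
BINARY_OP - → -7 - 30 = -37. Stack: [-37]
STORE_FAST r → r=-37. Stack: []
LOAD_CONST → push 1. Stack: [1]
STORE_FAST t → t=1. Stack: []
LOAD_CONST → push 5. Stack: [5]
LOAD_FAST c → push 30. Stack: [5, 30]
BINARY_OP + → 5 + 30 = 35. Stack: [35]
LOAD_FAST c → push 30. Stack: [35, 30]
BINARY_OP + → 35 + 30 = 65. Stack: [65]
STORE_FAST r → r=65. Stack: []
LOAD_FAST r → push 65. Stack: [65]
LOAD_CONST → push 7. Stack: [65, 7]
BINARY_OP * → 65 * 7 = 455. Stack: [455]
LOAD_FAST r → push 65. Stack: [455, 65]
LOAD_CONST → push 5. Stack: [455, 65, 5]
BINARY_OP - → 65 - 5 = 60. Stack: [455, 60]
BINARY_OP * → 455 * 60 = 27300. Stack: [27300]
STORE_FAST r → r=27300. Stack: []
LOAD_FAST a → push 2. Stack: [2]
LOAD_CONST → push 3. Stack: [2, 3]
BINARY_OP | → 2 | 3 = 3. Stack: [3]
LOAD_FAST b → push -7. Stack: [3, -7]
BINARY_OP - → 3 - -7 = 10. Stack: [10]
STORE_FAST t → t=10. Stack: []
LOAD_FAST_LOAD_FAST a,a → push 2,2. Stack: [2, 2]
BINARY_OP & → 2 & 2 = 2. Stack: [2]
LOAD_FAST_LOAD_FAST r,a → push 27300,2. Stack: [2, 27300, 2]
BINARY_OP - → 27300 - 2 = 27298. Stack: [2, 27298]
BINARY_OP - → 2 - 27298 = -27296. Stack: [-27296]
STORE_FAST k → k=-27296. Stack: []
LOAD_CONST → push 2. Stack: [2]
LOAD_FAST k → push -27296. Stack: [2, -27296]
BINARY_OP * → 2 * -27296 = -54592. Stack: [-54592]
LOAD_FAST_LOAD_FAST a,b → push 2,-7. Stack: [-54592, 2, -7]
BINARY_OP + → 2 + -7 = -5. Stack: [-54592, -5]
BINARY_OP * → -54592 * -5 = 272960. Stack: [272960]
STORE_FAST w → w=272960. Stack: []
LOAD_FAST_LOAD_FAST w,c → push 272960,30. Stack: [272960, 30]
BINARY_OP - → 272960 - 30 = 272930. Stack: [272930]
RETURN_VALUE → return 272930.

272930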